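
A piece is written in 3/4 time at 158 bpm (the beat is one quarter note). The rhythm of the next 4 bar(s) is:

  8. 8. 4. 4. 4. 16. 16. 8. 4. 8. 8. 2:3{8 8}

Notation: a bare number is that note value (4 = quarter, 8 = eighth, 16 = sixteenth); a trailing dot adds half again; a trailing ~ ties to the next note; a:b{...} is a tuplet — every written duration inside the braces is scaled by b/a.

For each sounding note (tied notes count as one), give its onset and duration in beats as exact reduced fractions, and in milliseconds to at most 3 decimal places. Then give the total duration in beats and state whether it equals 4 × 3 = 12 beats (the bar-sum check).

1) 0.0ms=0b +284.81ms=3/4b
2) 284.81ms=3/4b +284.81ms=3/4b
3) 569.62ms=3/2b +569.62ms=3/2b
4) 1139.241ms=3b +569.62ms=3/2b
5) 1708.861ms=9/2b +569.62ms=3/2b
6) 2278.481ms=6b +142.405ms=3/8b
7) 2420.886ms=51/8b +142.405ms=3/8b
8) 2563.291ms=27/4b +284.81ms=3/4b
9) 2848.101ms=15/2b +569.62ms=3/2b
10) 3417.722ms=9b +284.81ms=3/4b
11) 3702.532ms=39/4b +284.81ms=3/4b
12) 3987.342ms=21/2b +284.81ms=3/4b
13) 4272.152ms=45/4b +284.81ms=3/4b
Σ=12b of 12 (158bpm 3/4) — PASS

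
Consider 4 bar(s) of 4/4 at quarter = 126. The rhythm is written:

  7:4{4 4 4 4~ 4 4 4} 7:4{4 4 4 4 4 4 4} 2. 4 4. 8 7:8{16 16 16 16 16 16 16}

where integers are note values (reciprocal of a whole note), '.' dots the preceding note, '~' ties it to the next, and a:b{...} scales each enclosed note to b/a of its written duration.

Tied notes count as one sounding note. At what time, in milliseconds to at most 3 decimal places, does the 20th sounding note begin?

note 20 onset = 102/7b = 6938.776ms

1. 0.0ms @ 0 + 272.109ms (4/7)
2. 272.109ms @ 4/7 + 272.109ms (4/7)
3. 544.218ms @ 8/7 + 272.109ms (4/7)
4. 816.327ms @ 12/7 + 544.218ms (8/7)
5. 1360.544ms @ 20/7 + 272.109ms (4/7)
6. 1632.653ms @ 24/7 + 272.109ms (4/7)
7. 1904.762ms @ 4 + 272.109ms (4/7)
8. 2176.871ms @ 32/7 + 272.109ms (4/7)
9. 2448.98ms @ 36/7 + 272.109ms (4/7)
10. 2721.088ms @ 40/7 + 272.109ms (4/7)
11. 2993.197ms @ 44/7 + 272.109ms (4/7)
12. 3265.306ms @ 48/7 + 272.109ms (4/7)
13. 3537.415ms @ 52/7 + 272.109ms (4/7)
14. 3809.524ms @ 8 + 1428.571ms (3)
15. 5238.095ms @ 11 + 476.19ms (1)
16. 5714.286ms @ 12 + 714.286ms (3/2)
17. 6428.571ms @ 27/2 + 238.095ms (1/2)
18. 6666.667ms @ 14 + 136.054ms (2/7)
19. 6802.721ms @ 100/7 + 136.054ms (2/7)
20. 6938.776ms @ 102/7 + 136.054ms (2/7)
21. 7074.83ms @ 104/7 + 136.054ms (2/7)
22. 7210.884ms @ 106/7 + 136.054ms (2/7)
23. 7346.939ms @ 108/7 + 136.054ms (2/7)
24. 7482.993ms @ 110/7 + 136.054ms (2/7)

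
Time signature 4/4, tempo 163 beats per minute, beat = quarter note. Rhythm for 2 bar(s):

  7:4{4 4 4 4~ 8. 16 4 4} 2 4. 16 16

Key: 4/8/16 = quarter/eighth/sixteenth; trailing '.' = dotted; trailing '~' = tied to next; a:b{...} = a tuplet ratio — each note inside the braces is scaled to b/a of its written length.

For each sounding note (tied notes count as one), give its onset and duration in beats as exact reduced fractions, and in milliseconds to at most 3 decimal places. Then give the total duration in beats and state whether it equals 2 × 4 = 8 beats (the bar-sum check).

1) 0.0ms=0b +210.342ms=4/7b
2) 210.342ms=4/7b +210.342ms=4/7b
3) 420.684ms=8/7b +210.342ms=4/7b
4) 631.025ms=12/7b +368.098ms=1b
5) 999.124ms=19/7b +52.585ms=1/7b
6) 1051.709ms=20/7b +210.342ms=4/7b
7) 1262.051ms=24/7b +210.342ms=4/7b
8) 1472.393ms=4b +736.196ms=2b
9) 2208.589ms=6b +552.147ms=3/2b
10) 2760.736ms=15/2b +92.025ms=1/4b
11) 2852.761ms=31/4b +92.025ms=1/4b
Σ=8b of 8 (163bpm 4/4) — PASS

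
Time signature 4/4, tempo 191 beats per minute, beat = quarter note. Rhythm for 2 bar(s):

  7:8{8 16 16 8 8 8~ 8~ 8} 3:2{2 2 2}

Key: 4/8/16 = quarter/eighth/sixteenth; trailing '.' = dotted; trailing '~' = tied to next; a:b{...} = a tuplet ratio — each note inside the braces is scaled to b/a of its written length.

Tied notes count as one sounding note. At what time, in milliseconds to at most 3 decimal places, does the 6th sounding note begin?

note 6 onset = 16/7b = 718.025ms

1. 0.0ms @ 0 + 179.506ms (4/7)
2. 179.506ms @ 4/7 + 89.753ms (2/7)
3. 269.26ms @ 6/7 + 89.753ms (2/7)
4. 359.013ms @ 8/7 + 179.506ms (4/7)
5. 538.519ms @ 12/7 + 179.506ms (4/7)
6. 718.025ms @ 16/7 + 538.519ms (12/7)
7. 1256.545ms @ 4 + 418.848ms (4/3)
8. 1675.393ms @ 16/3 + 418.848ms (4/3)
9. 2094.241ms @ 20/3 + 418.848ms (4/3)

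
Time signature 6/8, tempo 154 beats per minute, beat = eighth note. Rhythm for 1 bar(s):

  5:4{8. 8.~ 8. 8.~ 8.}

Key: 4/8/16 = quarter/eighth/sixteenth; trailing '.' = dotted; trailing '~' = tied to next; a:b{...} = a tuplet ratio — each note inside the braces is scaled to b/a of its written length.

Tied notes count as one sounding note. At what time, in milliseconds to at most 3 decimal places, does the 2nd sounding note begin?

note 2 onset = 6/5b = 467.532ms

1. 0.0ms @ 0 + 467.532ms (6/5)
2. 467.532ms @ 6/5 + 935.065ms (12/5)
3. 1402.597ms @ 18/5 + 935.065ms (12/5)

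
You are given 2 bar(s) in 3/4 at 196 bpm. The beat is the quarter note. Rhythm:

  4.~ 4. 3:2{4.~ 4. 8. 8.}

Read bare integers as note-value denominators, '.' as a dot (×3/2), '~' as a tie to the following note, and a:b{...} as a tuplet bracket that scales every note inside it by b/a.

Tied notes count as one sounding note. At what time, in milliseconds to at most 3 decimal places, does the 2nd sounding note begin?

note 2 onset = 3b = 918.367ms

1. 0.0ms @ 0 + 918.367ms (3)
2. 918.367ms @ 3 + 612.245ms (2)
3. 1530.612ms @ 5 + 153.061ms (1/2)
4. 1683.673ms @ 11/2 + 153.061ms (1/2)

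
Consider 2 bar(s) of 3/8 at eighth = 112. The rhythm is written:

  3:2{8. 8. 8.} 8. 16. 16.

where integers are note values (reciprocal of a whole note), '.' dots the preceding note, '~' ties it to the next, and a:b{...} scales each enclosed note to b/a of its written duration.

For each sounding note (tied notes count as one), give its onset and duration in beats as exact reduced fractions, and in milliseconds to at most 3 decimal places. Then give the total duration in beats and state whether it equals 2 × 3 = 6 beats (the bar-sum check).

1) 0.0ms=0b +535.714ms=1b
2) 535.714ms=1b +535.714ms=1b
3) 1071.429ms=2b +535.714ms=1b
4) 1607.143ms=3b +803.571ms=3/2b
5) 2410.714ms=9/2b +401.786ms=3/4b
6) 2812.5ms=21/4b +401.786ms=3/4b
Σ=6b of 6 (112bpm 3/8) — PASS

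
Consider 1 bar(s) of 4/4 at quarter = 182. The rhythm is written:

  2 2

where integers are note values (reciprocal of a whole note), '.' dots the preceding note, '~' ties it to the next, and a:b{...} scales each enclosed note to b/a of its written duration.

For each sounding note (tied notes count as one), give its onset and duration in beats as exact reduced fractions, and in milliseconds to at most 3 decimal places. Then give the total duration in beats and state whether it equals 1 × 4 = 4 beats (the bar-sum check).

1) 0.0ms=0b +659.341ms=2b
2) 659.341ms=2b +659.341ms=2b
Σ=4b of 4 (182bpm 4/4) — PASS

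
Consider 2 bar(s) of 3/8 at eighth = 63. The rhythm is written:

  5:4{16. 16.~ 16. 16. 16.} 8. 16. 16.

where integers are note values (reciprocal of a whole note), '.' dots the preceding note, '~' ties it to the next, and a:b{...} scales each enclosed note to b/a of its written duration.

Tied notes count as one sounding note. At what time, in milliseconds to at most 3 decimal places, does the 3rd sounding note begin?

1. 0.0ms @ 0 + 571.429ms (3/5)
2. 571.429ms @ 3/5 + 1142.857ms (6/5)
3. 1714.286ms @ 9/5 + 571.429ms (3/5)
4. 2285.714ms @ 12/5 + 571.429ms (3/5)
5. 2857.143ms @ 3 + 1428.571ms (3/2)
6. 4285.714ms @ 9/2 + 714.286ms (3/4)
7. 5000.0ms @ 21/4 + 714.286ms (3/4)

note 3 onset = 9/5b = 1714.286ms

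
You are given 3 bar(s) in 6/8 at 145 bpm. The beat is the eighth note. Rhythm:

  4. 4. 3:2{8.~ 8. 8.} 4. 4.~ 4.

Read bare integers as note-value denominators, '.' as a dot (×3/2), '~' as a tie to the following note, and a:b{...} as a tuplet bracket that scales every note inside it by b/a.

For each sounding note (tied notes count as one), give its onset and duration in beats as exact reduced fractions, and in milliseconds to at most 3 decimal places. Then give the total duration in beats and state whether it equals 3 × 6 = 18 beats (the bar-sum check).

1) 0.0ms=0b +1241.379ms=3b
2) 1241.379ms=3b +1241.379ms=3b
3) 2482.759ms=6b +827.586ms=2b
4) 3310.345ms=8b +413.793ms=1b
5) 3724.138ms=9b +1241.379ms=3b
6) 4965.517ms=12b +2482.759ms=6b
Σ=18b of 18 (145bpm 6/8) — PASS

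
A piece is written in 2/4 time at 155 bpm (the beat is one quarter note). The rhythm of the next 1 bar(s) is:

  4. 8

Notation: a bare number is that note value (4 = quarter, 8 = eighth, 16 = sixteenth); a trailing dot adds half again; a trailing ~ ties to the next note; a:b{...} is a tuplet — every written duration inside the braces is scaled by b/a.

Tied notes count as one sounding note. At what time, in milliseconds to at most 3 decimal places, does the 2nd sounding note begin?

1. 0.0ms @ 0 + 580.645ms (3/2)
2. 580.645ms @ 3/2 + 193.548ms (1/2)

note 2 onset = 3/2b = 580.645ms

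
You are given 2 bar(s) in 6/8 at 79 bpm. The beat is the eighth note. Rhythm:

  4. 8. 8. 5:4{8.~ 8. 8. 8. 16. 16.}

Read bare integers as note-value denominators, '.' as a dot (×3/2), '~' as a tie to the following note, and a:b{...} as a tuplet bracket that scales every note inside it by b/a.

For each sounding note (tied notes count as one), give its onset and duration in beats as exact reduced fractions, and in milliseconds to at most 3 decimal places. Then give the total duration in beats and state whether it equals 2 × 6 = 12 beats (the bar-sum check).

1) 0.0ms=0b +2278.481ms=3b
2) 2278.481ms=3b +1139.241ms=3/2b
3) 3417.722ms=9/2b +1139.241ms=3/2b
4) 4556.962ms=6b +1822.785ms=12/5b
5) 6379.747ms=42/5b +911.392ms=6/5b
6) 7291.139ms=48/5b +911.392ms=6/5b
7) 8202.532ms=54/5b +455.696ms=3/5b
8) 8658.228ms=57/5b +455.696ms=3/5b
Σ=12b of 12 (79bpm 6/8) — PASS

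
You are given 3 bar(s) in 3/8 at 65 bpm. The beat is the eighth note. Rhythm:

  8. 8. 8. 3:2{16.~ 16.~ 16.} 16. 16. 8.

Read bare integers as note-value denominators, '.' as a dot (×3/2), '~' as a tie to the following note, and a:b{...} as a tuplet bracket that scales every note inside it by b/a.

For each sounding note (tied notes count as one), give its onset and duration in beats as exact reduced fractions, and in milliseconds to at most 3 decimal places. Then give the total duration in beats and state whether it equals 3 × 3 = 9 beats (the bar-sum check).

1) 0.0ms=0b +1384.615ms=3/2b
2) 1384.615ms=3/2b +1384.615ms=3/2b
3) 2769.231ms=3b +1384.615ms=3/2b
4) 4153.846ms=9/2b +1384.615ms=3/2b
5) 5538.462ms=6b +692.308ms=3/4b
6) 6230.769ms=27/4b +692.308ms=3/4b
7) 6923.077ms=15/2b +1384.615ms=3/2b
Σ=9b of 9 (65bpm 3/8) — PASS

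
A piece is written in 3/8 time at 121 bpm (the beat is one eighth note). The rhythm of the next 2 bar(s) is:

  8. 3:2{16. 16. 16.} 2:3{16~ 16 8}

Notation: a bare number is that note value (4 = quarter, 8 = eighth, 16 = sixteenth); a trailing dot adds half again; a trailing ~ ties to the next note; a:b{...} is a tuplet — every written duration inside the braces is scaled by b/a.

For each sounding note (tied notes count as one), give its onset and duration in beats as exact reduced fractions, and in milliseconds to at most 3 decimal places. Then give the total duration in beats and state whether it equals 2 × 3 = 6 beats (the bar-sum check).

1) 0.0ms=0b +743.802ms=3/2b
2) 743.802ms=3/2b +247.934ms=1/2b
3) 991.736ms=2b +247.934ms=1/2b
4) 1239.669ms=5/2b +247.934ms=1/2b
5) 1487.603ms=3b +743.802ms=3/2b
6) 2231.405ms=9/2b +743.802ms=3/2b
Σ=6b of 6 (121bpm 3/8) — PASS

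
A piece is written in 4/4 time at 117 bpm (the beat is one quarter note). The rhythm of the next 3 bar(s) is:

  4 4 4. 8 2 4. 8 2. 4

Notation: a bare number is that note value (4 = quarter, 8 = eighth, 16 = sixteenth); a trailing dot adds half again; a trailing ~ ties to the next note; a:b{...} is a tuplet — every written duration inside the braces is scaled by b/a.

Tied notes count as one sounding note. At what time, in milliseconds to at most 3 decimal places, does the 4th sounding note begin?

1. 0.0ms @ 0 + 512.821ms (1)
2. 512.821ms @ 1 + 512.821ms (1)
3. 1025.641ms @ 2 + 769.231ms (3/2)
4. 1794.872ms @ 7/2 + 256.41ms (1/2)
5. 2051.282ms @ 4 + 1025.641ms (2)
6. 3076.923ms @ 6 + 769.231ms (3/2)
7. 3846.154ms @ 15/2 + 256.41ms (1/2)
8. 4102.564ms @ 8 + 1538.462ms (3)
9. 5641.026ms @ 11 + 512.821ms (1)

note 4 onset = 7/2b = 1794.872ms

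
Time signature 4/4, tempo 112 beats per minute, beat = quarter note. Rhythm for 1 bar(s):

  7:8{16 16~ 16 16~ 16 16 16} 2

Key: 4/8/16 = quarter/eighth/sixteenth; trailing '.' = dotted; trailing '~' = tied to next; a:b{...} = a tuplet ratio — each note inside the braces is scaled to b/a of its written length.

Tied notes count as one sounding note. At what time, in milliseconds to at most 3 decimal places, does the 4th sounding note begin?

note 4 onset = 10/7b = 765.306ms

1. 0.0ms @ 0 + 153.061ms (2/7)
2. 153.061ms @ 2/7 + 306.122ms (4/7)
3. 459.184ms @ 6/7 + 306.122ms (4/7)
4. 765.306ms @ 10/7 + 153.061ms (2/7)
5. 918.367ms @ 12/7 + 153.061ms (2/7)
6. 1071.429ms @ 2 + 1071.429ms (2)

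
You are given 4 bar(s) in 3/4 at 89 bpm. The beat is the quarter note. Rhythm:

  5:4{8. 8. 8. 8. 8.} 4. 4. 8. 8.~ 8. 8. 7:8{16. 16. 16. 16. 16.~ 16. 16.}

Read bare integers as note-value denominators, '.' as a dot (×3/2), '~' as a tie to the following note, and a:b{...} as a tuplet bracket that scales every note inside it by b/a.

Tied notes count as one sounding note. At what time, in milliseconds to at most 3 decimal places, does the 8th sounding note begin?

note 8 onset = 6b = 4044.944ms

1. 0.0ms @ 0 + 404.494ms (3/5)
2. 404.494ms @ 3/5 + 404.494ms (3/5)
3. 808.989ms @ 6/5 + 404.494ms (3/5)
4. 1213.483ms @ 9/5 + 404.494ms (3/5)
5. 1617.978ms @ 12/5 + 404.494ms (3/5)
6. 2022.472ms @ 3 + 1011.236ms (3/2)
7. 3033.708ms @ 9/2 + 1011.236ms (3/2)
8. 4044.944ms @ 6 + 505.618ms (3/4)
9. 4550.562ms @ 27/4 + 1011.236ms (3/2)
10. 5561.798ms @ 33/4 + 505.618ms (3/4)
11. 6067.416ms @ 9 + 288.925ms (3/7)
12. 6356.34ms @ 66/7 + 288.925ms (3/7)
13. 6645.265ms @ 69/7 + 288.925ms (3/7)
14. 6934.189ms @ 72/7 + 288.925ms (3/7)
15. 7223.114ms @ 75/7 + 577.849ms (6/7)
16. 7800.963ms @ 81/7 + 288.925ms (3/7)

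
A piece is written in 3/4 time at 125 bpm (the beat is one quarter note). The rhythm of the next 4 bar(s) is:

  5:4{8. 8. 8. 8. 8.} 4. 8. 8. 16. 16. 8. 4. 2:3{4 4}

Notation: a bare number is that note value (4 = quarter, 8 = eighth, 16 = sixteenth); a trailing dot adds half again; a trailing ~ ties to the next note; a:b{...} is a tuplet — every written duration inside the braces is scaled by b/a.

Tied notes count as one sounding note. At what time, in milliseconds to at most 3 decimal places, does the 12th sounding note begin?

note 12 onset = 15/2b = 3600.0ms

1. 0.0ms @ 0 + 288.0ms (3/5)
2. 288.0ms @ 3/5 + 288.0ms (3/5)
3. 576.0ms @ 6/5 + 288.0ms (3/5)
4. 864.0ms @ 9/5 + 288.0ms (3/5)
5. 1152.0ms @ 12/5 + 288.0ms (3/5)
6. 1440.0ms @ 3 + 720.0ms (3/2)
7. 2160.0ms @ 9/2 + 360.0ms (3/4)
8. 2520.0ms @ 21/4 + 360.0ms (3/4)
9. 2880.0ms @ 6 + 180.0ms (3/8)
10. 3060.0ms @ 51/8 + 180.0ms (3/8)
11. 3240.0ms @ 27/4 + 360.0ms (3/4)
12. 3600.0ms @ 15/2 + 720.0ms (3/2)
13. 4320.0ms @ 9 + 720.0ms (3/2)
14. 5040.0ms @ 21/2 + 720.0ms (3/2)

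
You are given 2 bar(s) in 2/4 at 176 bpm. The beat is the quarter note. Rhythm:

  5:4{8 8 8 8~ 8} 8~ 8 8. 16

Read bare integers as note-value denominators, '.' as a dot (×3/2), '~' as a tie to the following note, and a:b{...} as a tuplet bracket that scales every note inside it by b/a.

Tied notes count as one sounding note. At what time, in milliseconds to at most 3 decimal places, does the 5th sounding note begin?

note 5 onset = 2b = 681.818ms

1. 0.0ms @ 0 + 136.364ms (2/5)
2. 136.364ms @ 2/5 + 136.364ms (2/5)
3. 272.727ms @ 4/5 + 136.364ms (2/5)
4. 409.091ms @ 6/5 + 272.727ms (4/5)
5. 681.818ms @ 2 + 340.909ms (1)
6. 1022.727ms @ 3 + 255.682ms (3/4)
7. 1278.409ms @ 15/4 + 85.227ms (1/4)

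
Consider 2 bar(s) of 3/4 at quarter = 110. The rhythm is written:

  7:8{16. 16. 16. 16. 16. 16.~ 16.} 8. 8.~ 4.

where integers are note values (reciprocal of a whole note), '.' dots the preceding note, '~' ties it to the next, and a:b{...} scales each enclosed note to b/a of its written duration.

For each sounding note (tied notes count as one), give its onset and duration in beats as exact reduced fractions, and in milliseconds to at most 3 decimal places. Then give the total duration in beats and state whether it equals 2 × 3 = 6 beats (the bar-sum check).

1) 0.0ms=0b +233.766ms=3/7b
2) 233.766ms=3/7b +233.766ms=3/7b
3) 467.532ms=6/7b +233.766ms=3/7b
4) 701.299ms=9/7b +233.766ms=3/7b
5) 935.065ms=12/7b +233.766ms=3/7b
6) 1168.831ms=15/7b +467.532ms=6/7b
7) 1636.364ms=3b +409.091ms=3/4b
8) 2045.455ms=15/4b +1227.273ms=9/4b
Σ=6b of 6 (110bpm 3/4) — PASS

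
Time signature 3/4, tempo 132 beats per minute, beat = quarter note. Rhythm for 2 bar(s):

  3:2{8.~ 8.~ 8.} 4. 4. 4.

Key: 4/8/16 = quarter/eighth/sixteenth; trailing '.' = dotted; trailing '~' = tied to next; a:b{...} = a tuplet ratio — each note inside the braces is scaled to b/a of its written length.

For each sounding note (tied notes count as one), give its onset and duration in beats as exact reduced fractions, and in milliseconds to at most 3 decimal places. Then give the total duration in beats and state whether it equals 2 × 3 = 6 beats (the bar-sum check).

1) 0.0ms=0b +681.818ms=3/2b
2) 681.818ms=3/2b +681.818ms=3/2b
3) 1363.636ms=3b +681.818ms=3/2b
4) 2045.455ms=9/2b +681.818ms=3/2b
Σ=6b of 6 (132bpm 3/4) — PASS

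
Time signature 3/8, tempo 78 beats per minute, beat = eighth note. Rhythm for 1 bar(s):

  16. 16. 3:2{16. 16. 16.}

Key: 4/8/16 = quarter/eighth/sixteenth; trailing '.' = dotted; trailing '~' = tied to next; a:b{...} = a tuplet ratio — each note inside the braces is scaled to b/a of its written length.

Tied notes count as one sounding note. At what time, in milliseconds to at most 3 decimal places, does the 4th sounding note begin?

1. 0.0ms @ 0 + 576.923ms (3/4)
2. 576.923ms @ 3/4 + 576.923ms (3/4)
3. 1153.846ms @ 3/2 + 384.615ms (1/2)
4. 1538.462ms @ 2 + 384.615ms (1/2)
5. 1923.077ms @ 5/2 + 384.615ms (1/2)

note 4 onset = 2b = 1538.462ms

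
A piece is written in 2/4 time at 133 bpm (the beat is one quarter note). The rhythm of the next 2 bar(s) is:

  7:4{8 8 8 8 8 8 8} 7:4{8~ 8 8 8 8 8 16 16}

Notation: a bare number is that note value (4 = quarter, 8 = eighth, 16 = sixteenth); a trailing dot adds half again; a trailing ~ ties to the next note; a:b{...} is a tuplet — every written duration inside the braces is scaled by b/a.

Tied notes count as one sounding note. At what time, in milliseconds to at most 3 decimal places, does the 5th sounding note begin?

1. 0.0ms @ 0 + 128.894ms (2/7)
2. 128.894ms @ 2/7 + 128.894ms (2/7)
3. 257.787ms @ 4/7 + 128.894ms (2/7)
4. 386.681ms @ 6/7 + 128.894ms (2/7)
5. 515.575ms @ 8/7 + 128.894ms (2/7)
6. 644.468ms @ 10/7 + 128.894ms (2/7)
7. 773.362ms @ 12/7 + 128.894ms (2/7)
8. 902.256ms @ 2 + 257.787ms (4/7)
9. 1160.043ms @ 18/7 + 128.894ms (2/7)
10. 1288.937ms @ 20/7 + 128.894ms (2/7)
11. 1417.83ms @ 22/7 + 128.894ms (2/7)
12. 1546.724ms @ 24/7 + 128.894ms (2/7)
13. 1675.618ms @ 26/7 + 64.447ms (1/7)
14. 1740.064ms @ 27/7 + 64.447ms (1/7)

note 5 onset = 8/7b = 515.575ms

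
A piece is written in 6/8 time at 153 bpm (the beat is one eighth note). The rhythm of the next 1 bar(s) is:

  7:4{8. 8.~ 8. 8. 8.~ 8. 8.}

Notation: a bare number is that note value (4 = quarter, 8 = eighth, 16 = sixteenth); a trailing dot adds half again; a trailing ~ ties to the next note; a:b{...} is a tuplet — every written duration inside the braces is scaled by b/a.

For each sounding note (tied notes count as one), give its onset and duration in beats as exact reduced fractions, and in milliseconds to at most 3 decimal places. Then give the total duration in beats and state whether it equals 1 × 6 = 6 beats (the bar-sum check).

1) 0.0ms=0b +336.134ms=6/7b
2) 336.134ms=6/7b +672.269ms=12/7b
3) 1008.403ms=18/7b +336.134ms=6/7b
4) 1344.538ms=24/7b +672.269ms=12/7b
5) 2016.807ms=36/7b +336.134ms=6/7b
Σ=6b of 6 (153bpm 6/8) — PASS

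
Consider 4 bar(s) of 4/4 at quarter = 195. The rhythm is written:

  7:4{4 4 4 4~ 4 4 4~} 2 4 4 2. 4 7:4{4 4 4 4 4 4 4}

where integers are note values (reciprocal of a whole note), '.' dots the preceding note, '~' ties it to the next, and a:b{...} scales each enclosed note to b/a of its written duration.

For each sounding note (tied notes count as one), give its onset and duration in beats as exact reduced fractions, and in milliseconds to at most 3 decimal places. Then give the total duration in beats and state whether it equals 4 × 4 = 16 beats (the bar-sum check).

1) 0.0ms=0b +175.824ms=4/7b
2) 175.824ms=4/7b +175.824ms=4/7b
3) 351.648ms=8/7b +175.824ms=4/7b
4) 527.473ms=12/7b +351.648ms=8/7b
5) 879.121ms=20/7b +175.824ms=4/7b
6) 1054.945ms=24/7b +791.209ms=18/7b
7) 1846.154ms=6b +307.692ms=1b
8) 2153.846ms=7b +307.692ms=1b
9) 2461.538ms=8b +923.077ms=3b
10) 3384.615ms=11b +307.692ms=1b
11) 3692.308ms=12b +175.824ms=4/7b
12) 3868.132ms=88/7b +175.824ms=4/7b
13) 4043.956ms=92/7b +175.824ms=4/7b
14) 4219.78ms=96/7b +175.824ms=4/7b
15) 4395.604ms=100/7b +175.824ms=4/7b
16) 4571.429ms=104/7b +175.824ms=4/7b
17) 4747.253ms=108/7b +175.824ms=4/7b
Σ=16b of 16 (195bpm 4/4) — PASS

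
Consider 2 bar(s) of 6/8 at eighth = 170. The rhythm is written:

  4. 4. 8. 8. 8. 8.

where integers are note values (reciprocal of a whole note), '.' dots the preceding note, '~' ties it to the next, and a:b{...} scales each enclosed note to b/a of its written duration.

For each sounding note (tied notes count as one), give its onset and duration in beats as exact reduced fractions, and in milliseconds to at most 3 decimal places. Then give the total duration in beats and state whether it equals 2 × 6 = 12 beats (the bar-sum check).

1) 0.0ms=0b +1058.824ms=3b
2) 1058.824ms=3b +1058.824ms=3b
3) 2117.647ms=6b +529.412ms=3/2b
4) 2647.059ms=15/2b +529.412ms=3/2b
5) 3176.471ms=9b +529.412ms=3/2b
6) 3705.882ms=21/2b +529.412ms=3/2b
Σ=12b of 12 (170bpm 6/8) — PASS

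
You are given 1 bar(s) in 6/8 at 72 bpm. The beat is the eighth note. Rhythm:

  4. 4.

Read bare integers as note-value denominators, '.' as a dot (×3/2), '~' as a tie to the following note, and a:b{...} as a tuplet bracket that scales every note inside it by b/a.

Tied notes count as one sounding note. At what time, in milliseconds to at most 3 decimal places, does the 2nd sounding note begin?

note 2 onset = 3b = 2500.0ms

1. 0.0ms @ 0 + 2500.0ms (3)
2. 2500.0ms @ 3 + 2500.0ms (3)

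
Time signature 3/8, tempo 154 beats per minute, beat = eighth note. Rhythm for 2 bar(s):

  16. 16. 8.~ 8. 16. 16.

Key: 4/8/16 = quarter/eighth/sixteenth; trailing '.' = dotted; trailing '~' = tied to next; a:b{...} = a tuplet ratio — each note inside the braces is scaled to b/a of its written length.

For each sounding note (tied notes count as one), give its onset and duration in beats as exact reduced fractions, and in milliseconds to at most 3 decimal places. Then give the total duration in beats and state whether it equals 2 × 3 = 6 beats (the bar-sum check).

1) 0.0ms=0b +292.208ms=3/4b
2) 292.208ms=3/4b +292.208ms=3/4b
3) 584.416ms=3/2b +1168.831ms=3b
4) 1753.247ms=9/2b +292.208ms=3/4b
5) 2045.455ms=21/4b +292.208ms=3/4b
Σ=6b of 6 (154bpm 3/8) — PASS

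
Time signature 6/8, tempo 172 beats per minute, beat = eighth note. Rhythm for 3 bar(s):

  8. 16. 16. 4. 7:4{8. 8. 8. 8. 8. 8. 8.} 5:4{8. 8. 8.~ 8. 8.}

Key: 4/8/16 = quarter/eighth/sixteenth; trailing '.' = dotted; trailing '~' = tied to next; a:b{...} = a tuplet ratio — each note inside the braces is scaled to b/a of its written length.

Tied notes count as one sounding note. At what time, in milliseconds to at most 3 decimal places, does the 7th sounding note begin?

note 7 onset = 54/7b = 2691.03ms

1. 0.0ms @ 0 + 523.256ms (3/2)
2. 523.256ms @ 3/2 + 261.628ms (3/4)
3. 784.884ms @ 9/4 + 261.628ms (3/4)
4. 1046.512ms @ 3 + 1046.512ms (3)
5. 2093.023ms @ 6 + 299.003ms (6/7)
6. 2392.027ms @ 48/7 + 299.003ms (6/7)
7. 2691.03ms @ 54/7 + 299.003ms (6/7)
8. 2990.033ms @ 60/7 + 299.003ms (6/7)
9. 3289.037ms @ 66/7 + 299.003ms (6/7)
10. 3588.04ms @ 72/7 + 299.003ms (6/7)
11. 3887.043ms @ 78/7 + 299.003ms (6/7)
12. 4186.047ms @ 12 + 418.605ms (6/5)
13. 4604.651ms @ 66/5 + 418.605ms (6/5)
14. 5023.256ms @ 72/5 + 837.209ms (12/5)
15. 5860.465ms @ 84/5 + 418.605ms (6/5)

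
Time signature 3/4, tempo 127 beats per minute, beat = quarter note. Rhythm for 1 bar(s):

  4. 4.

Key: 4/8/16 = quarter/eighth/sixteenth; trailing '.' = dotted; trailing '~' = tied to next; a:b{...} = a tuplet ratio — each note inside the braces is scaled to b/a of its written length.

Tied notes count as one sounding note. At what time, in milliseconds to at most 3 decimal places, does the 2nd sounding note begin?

1. 0.0ms @ 0 + 708.661ms (3/2)
2. 708.661ms @ 3/2 + 708.661ms (3/2)

note 2 onset = 3/2b = 708.661ms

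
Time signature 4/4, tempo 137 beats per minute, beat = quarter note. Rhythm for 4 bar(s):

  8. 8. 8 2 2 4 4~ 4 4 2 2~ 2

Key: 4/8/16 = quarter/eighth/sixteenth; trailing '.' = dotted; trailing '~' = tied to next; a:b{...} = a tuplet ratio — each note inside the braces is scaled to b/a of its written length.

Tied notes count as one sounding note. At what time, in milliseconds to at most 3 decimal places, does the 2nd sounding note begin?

note 2 onset = 3/4b = 328.467ms

1. 0.0ms @ 0 + 328.467ms (3/4)
2. 328.467ms @ 3/4 + 328.467ms (3/4)
3. 656.934ms @ 3/2 + 218.978ms (1/2)
4. 875.912ms @ 2 + 875.912ms (2)
5. 1751.825ms @ 4 + 875.912ms (2)
6. 2627.737ms @ 6 + 437.956ms (1)
7. 3065.693ms @ 7 + 875.912ms (2)
8. 3941.606ms @ 9 + 437.956ms (1)
9. 4379.562ms @ 10 + 875.912ms (2)
10. 5255.474ms @ 12 + 1751.825ms (4)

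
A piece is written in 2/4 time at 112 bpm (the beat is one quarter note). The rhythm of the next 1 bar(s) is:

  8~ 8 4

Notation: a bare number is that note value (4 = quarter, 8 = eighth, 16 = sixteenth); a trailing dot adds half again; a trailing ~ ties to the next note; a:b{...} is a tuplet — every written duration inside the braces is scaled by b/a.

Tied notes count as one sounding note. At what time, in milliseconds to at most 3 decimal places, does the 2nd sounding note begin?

note 2 onset = 1b = 535.714ms

1. 0.0ms @ 0 + 535.714ms (1)
2. 535.714ms @ 1 + 535.714ms (1)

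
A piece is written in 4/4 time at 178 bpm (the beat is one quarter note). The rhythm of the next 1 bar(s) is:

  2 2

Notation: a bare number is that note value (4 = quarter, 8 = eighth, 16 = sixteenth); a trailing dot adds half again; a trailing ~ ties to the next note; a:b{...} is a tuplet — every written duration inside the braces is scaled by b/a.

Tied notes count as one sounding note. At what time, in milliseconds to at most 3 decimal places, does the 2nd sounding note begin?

1. 0.0ms @ 0 + 674.157ms (2)
2. 674.157ms @ 2 + 674.157ms (2)

note 2 onset = 2b = 674.157ms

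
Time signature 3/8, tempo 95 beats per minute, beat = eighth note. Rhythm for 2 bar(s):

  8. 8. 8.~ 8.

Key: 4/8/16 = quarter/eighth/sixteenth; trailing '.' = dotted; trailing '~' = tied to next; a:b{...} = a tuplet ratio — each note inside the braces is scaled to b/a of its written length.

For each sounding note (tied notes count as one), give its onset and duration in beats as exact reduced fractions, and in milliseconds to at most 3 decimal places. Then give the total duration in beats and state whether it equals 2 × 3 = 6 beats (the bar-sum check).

1) 0.0ms=0b +947.368ms=3/2b
2) 947.368ms=3/2b +947.368ms=3/2b
3) 1894.737ms=3b +1894.737ms=3b
Σ=6b of 6 (95bpm 3/8) — PASS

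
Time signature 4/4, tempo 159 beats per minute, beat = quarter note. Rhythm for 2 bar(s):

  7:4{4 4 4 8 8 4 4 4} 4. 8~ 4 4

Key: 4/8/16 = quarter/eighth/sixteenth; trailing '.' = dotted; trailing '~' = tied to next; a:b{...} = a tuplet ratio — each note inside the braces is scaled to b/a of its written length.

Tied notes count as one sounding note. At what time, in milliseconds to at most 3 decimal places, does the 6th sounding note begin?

1. 0.0ms @ 0 + 215.633ms (4/7)
2. 215.633ms @ 4/7 + 215.633ms (4/7)
3. 431.267ms @ 8/7 + 215.633ms (4/7)
4. 646.9ms @ 12/7 + 107.817ms (2/7)
5. 754.717ms @ 2 + 107.817ms (2/7)
6. 862.534ms @ 16/7 + 215.633ms (4/7)
7. 1078.167ms @ 20/7 + 215.633ms (4/7)
8. 1293.801ms @ 24/7 + 215.633ms (4/7)
9. 1509.434ms @ 4 + 566.038ms (3/2)
10. 2075.472ms @ 11/2 + 566.038ms (3/2)
11. 2641.509ms @ 7 + 377.358ms (1)

note 6 onset = 16/7b = 862.534ms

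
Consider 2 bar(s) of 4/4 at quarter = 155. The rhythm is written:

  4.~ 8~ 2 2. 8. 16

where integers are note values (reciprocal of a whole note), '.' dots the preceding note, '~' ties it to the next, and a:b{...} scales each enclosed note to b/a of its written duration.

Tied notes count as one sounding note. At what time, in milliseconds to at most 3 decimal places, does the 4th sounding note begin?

note 4 onset = 31/4b = 3000.0ms

1. 0.0ms @ 0 + 1548.387ms (4)
2. 1548.387ms @ 4 + 1161.29ms (3)
3. 2709.677ms @ 7 + 290.323ms (3/4)
4. 3000.0ms @ 31/4 + 96.774ms (1/4)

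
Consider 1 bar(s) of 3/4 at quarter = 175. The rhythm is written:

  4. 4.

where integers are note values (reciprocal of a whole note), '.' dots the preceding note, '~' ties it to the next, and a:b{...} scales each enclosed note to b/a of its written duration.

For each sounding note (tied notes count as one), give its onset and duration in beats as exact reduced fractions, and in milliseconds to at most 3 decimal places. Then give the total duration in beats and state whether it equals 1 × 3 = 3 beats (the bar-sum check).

1) 0.0ms=0b +514.286ms=3/2b
2) 514.286ms=3/2b +514.286ms=3/2b
Σ=3b of 3 (175bpm 3/4) — PASS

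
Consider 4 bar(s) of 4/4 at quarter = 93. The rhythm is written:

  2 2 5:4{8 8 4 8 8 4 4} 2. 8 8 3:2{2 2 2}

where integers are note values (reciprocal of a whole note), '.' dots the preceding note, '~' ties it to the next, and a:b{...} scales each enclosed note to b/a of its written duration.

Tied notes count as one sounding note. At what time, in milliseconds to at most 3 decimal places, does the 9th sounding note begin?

note 9 onset = 36/5b = 4645.161ms

1. 0.0ms @ 0 + 1290.323ms (2)
2. 1290.323ms @ 2 + 1290.323ms (2)
3. 2580.645ms @ 4 + 258.065ms (2/5)
4. 2838.71ms @ 22/5 + 258.065ms (2/5)
5. 3096.774ms @ 24/5 + 516.129ms (4/5)
6. 3612.903ms @ 28/5 + 258.065ms (2/5)
7. 3870.968ms @ 6 + 258.065ms (2/5)
8. 4129.032ms @ 32/5 + 516.129ms (4/5)
9. 4645.161ms @ 36/5 + 516.129ms (4/5)
10. 5161.29ms @ 8 + 1935.484ms (3)
11. 7096.774ms @ 11 + 322.581ms (1/2)
12. 7419.355ms @ 23/2 + 322.581ms (1/2)
13. 7741.935ms @ 12 + 860.215ms (4/3)
14. 8602.151ms @ 40/3 + 860.215ms (4/3)
15. 9462.366ms @ 44/3 + 860.215ms (4/3)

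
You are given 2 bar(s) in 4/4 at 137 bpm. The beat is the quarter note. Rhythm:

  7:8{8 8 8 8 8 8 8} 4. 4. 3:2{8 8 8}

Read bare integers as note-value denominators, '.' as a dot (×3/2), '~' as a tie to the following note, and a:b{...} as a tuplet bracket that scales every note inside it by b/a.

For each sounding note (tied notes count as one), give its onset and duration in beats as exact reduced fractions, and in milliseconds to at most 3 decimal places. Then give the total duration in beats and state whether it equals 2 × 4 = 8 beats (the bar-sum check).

1) 0.0ms=0b +250.261ms=4/7b
2) 250.261ms=4/7b +250.261ms=4/7b
3) 500.521ms=8/7b +250.261ms=4/7b
4) 750.782ms=12/7b +250.261ms=4/7b
5) 1001.043ms=16/7b +250.261ms=4/7b
6) 1251.303ms=20/7b +250.261ms=4/7b
7) 1501.564ms=24/7b +250.261ms=4/7b
8) 1751.825ms=4b +656.934ms=3/2b
9) 2408.759ms=11/2b +656.934ms=3/2b
10) 3065.693ms=7b +145.985ms=1/3b
11) 3211.679ms=22/3b +145.985ms=1/3b
12) 3357.664ms=23/3b +145.985ms=1/3b
Σ=8b of 8 (137bpm 4/4) — PASS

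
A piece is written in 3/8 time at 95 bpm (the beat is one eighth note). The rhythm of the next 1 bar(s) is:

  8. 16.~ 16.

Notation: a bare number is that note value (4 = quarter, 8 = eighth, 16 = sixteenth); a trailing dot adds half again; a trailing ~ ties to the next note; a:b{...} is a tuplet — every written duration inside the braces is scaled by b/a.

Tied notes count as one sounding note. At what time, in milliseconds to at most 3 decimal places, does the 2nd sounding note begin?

1. 0.0ms @ 0 + 947.368ms (3/2)
2. 947.368ms @ 3/2 + 947.368ms (3/2)

note 2 onset = 3/2b = 947.368ms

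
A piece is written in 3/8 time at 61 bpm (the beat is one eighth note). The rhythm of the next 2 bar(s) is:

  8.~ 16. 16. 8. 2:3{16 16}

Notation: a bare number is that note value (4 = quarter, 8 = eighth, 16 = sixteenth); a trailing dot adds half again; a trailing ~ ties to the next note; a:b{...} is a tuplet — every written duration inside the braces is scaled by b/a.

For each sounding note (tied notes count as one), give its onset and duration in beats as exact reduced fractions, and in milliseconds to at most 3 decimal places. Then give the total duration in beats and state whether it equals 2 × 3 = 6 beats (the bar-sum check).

1) 0.0ms=0b +2213.115ms=9/4b
2) 2213.115ms=9/4b +737.705ms=3/4b
3) 2950.82ms=3b +1475.41ms=3/2b
4) 4426.23ms=9/2b +737.705ms=3/4b
5) 5163.934ms=21/4b +737.705ms=3/4b
Σ=6b of 6 (61bpm 3/8) — PASS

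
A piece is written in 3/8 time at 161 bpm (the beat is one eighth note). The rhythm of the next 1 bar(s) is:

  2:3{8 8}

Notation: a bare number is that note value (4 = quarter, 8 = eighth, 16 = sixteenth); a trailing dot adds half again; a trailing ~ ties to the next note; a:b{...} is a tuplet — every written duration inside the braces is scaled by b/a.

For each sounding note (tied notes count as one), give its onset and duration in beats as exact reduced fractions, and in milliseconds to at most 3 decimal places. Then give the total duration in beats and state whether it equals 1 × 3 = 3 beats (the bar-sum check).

1) 0.0ms=0b +559.006ms=3/2b
2) 559.006ms=3/2b +559.006ms=3/2b
Σ=3b of 3 (161bpm 3/8) — PASS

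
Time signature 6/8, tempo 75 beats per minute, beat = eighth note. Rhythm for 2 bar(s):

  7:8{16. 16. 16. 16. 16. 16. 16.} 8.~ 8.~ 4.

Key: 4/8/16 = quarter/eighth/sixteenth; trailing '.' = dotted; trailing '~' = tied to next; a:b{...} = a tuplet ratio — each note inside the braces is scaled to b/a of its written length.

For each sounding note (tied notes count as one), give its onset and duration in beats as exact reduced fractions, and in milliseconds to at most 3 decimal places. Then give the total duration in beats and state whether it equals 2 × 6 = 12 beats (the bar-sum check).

1) 0.0ms=0b +685.714ms=6/7b
2) 685.714ms=6/7b +685.714ms=6/7b
3) 1371.429ms=12/7b +685.714ms=6/7b
4) 2057.143ms=18/7b +685.714ms=6/7b
5) 2742.857ms=24/7b +685.714ms=6/7b
6) 3428.571ms=30/7b +685.714ms=6/7b
7) 4114.286ms=36/7b +685.714ms=6/7b
8) 4800.0ms=6b +4800.0ms=6b
Σ=12b of 12 (75bpm 6/8) — PASS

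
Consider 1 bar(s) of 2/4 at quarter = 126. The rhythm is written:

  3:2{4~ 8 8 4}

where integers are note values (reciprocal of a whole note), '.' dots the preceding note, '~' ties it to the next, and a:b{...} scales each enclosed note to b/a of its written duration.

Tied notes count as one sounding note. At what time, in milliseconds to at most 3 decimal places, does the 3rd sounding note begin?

note 3 onset = 4/3b = 634.921ms

1. 0.0ms @ 0 + 476.19ms (1)
2. 476.19ms @ 1 + 158.73ms (1/3)
3. 634.921ms @ 4/3 + 317.46ms (2/3)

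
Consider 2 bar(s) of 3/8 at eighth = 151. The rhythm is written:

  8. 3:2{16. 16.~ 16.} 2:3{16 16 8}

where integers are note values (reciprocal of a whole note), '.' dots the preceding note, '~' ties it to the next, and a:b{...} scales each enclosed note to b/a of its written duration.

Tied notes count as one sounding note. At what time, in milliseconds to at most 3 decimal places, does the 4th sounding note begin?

1. 0.0ms @ 0 + 596.026ms (3/2)
2. 596.026ms @ 3/2 + 198.675ms (1/2)
3. 794.702ms @ 2 + 397.351ms (1)
4. 1192.053ms @ 3 + 298.013ms (3/4)
5. 1490.066ms @ 15/4 + 298.013ms (3/4)
6. 1788.079ms @ 9/2 + 596.026ms (3/2)

note 4 onset = 3b = 1192.053ms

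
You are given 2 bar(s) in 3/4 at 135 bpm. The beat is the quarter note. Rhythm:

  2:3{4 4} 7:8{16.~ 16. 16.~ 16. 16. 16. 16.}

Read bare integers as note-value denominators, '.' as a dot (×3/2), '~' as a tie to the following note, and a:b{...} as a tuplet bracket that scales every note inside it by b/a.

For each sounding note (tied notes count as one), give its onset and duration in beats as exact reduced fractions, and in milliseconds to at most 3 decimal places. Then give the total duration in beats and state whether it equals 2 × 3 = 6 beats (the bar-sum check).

1) 0.0ms=0b +666.667ms=3/2b
2) 666.667ms=3/2b +666.667ms=3/2b
3) 1333.333ms=3b +380.952ms=6/7b
4) 1714.286ms=27/7b +380.952ms=6/7b
5) 2095.238ms=33/7b +190.476ms=3/7b
6) 2285.714ms=36/7b +190.476ms=3/7b
7) 2476.19ms=39/7b +190.476ms=3/7b
Σ=6b of 6 (135bpm 3/4) — PASS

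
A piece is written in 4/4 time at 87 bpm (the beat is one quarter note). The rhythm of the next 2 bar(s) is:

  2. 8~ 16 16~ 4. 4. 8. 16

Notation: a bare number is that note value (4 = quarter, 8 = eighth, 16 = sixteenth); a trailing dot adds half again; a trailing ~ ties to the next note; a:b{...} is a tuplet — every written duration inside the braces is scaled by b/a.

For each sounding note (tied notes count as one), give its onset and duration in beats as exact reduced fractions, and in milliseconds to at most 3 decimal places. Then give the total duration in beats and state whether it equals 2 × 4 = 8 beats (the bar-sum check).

1) 0.0ms=0b +2068.966ms=3b
2) 2068.966ms=3b +517.241ms=3/4b
3) 2586.207ms=15/4b +1206.897ms=7/4b
4) 3793.103ms=11/2b +1034.483ms=3/2b
5) 4827.586ms=7b +517.241ms=3/4b
6) 5344.828ms=31/4b +172.414ms=1/4b
Σ=8b of 8 (87bpm 4/4) — PASS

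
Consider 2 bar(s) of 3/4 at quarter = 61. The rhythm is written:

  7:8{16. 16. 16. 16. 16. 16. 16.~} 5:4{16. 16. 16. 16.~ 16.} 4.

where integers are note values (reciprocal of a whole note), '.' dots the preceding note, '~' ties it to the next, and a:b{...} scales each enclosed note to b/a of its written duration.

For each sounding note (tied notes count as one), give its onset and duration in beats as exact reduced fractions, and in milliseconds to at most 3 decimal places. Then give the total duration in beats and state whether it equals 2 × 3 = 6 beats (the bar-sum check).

1) 0.0ms=0b +421.546ms=3/7b
2) 421.546ms=3/7b +421.546ms=3/7b
3) 843.091ms=6/7b +421.546ms=3/7b
4) 1264.637ms=9/7b +421.546ms=3/7b
5) 1686.183ms=12/7b +421.546ms=3/7b
6) 2107.728ms=15/7b +421.546ms=3/7b
7) 2529.274ms=18/7b +716.628ms=51/70b
8) 3245.902ms=33/10b +295.082ms=3/10b
9) 3540.984ms=18/5b +295.082ms=3/10b
10) 3836.066ms=39/10b +590.164ms=3/5b
11) 4426.23ms=9/2b +1475.41ms=3/2b
Σ=6b of 6 (61bpm 3/4) — PASS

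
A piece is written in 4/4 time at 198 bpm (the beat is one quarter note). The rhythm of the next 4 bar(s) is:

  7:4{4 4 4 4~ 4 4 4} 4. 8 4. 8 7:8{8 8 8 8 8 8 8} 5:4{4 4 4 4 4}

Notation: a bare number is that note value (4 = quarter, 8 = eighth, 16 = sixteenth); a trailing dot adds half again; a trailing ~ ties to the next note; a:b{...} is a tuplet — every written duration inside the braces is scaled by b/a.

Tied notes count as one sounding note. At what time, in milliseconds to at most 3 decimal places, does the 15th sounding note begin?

1. 0.0ms @ 0 + 173.16ms (4/7)
2. 173.16ms @ 4/7 + 173.16ms (4/7)
3. 346.32ms @ 8/7 + 173.16ms (4/7)
4. 519.481ms @ 12/7 + 346.32ms (8/7)
5. 865.801ms @ 20/7 + 173.16ms (4/7)
6. 1038.961ms @ 24/7 + 173.16ms (4/7)
7. 1212.121ms @ 4 + 454.545ms (3/2)
8. 1666.667ms @ 11/2 + 151.515ms (1/2)
9. 1818.182ms @ 6 + 454.545ms (3/2)
10. 2272.727ms @ 15/2 + 151.515ms (1/2)
11. 2424.242ms @ 8 + 173.16ms (4/7)
12. 2597.403ms @ 60/7 + 173.16ms (4/7)
13. 2770.563ms @ 64/7 + 173.16ms (4/7)
14. 2943.723ms @ 68/7 + 173.16ms (4/7)
15. 3116.883ms @ 72/7 + 173.16ms (4/7)
16. 3290.043ms @ 76/7 + 173.16ms (4/7)
17. 3463.203ms @ 80/7 + 173.16ms (4/7)
18. 3636.364ms @ 12 + 242.424ms (4/5)
19. 3878.788ms @ 64/5 + 242.424ms (4/5)
20. 4121.212ms @ 68/5 + 242.424ms (4/5)
21. 4363.636ms @ 72/5 + 242.424ms (4/5)
22. 4606.061ms @ 76/5 + 242.424ms (4/5)

note 15 onset = 72/7b = 3116.883ms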